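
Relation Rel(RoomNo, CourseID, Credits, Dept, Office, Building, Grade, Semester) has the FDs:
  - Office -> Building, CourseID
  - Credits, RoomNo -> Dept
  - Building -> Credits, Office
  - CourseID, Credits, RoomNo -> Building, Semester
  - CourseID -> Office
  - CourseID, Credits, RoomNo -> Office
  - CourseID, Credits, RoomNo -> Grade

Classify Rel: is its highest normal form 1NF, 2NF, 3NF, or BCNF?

1NF

Candidate keys: {Building, RoomNo}, {CourseID, RoomNo}, {Office, RoomNo}. Prime attributes: {Building, CourseID, Office, RoomNo}.
Office -> Building, CourseID: {Office}⁺ = {Building, CourseID, Credits, Office}, which is not all of the attributes, so the left side is not a superkey — BCNF is violated.
Credits, RoomNo -> Dept has non-prime {Dept} on the right and a non-superkey on the left, so 3NF fails.
The proper key subset {Building} of {Building, RoomNo} determines non-prime {Credits}, so the relation is not even in 2NF.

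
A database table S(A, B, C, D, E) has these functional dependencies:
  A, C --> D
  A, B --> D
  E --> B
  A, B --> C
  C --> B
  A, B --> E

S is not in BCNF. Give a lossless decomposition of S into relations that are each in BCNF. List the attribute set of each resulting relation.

Candidate keys of the original relation: {A, B}, {A, C}, {A, E}.
In {A, B, C, D, E}, {E} is not a superkey ({E}⁺ restricted to this set is {B, E}), so split on E --> B into {B, E} and {A, C, D, E}.
{B, E}: every determinant is a superkey — BCNF.
{A, C, D, E}: every determinant is a superkey — BCNF.

{A, C, D, E}; {B, E}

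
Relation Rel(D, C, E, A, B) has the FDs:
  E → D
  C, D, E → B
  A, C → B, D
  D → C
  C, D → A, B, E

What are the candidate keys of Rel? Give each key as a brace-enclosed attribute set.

{A, C}, {D}, {E}

{D} is a candidate key since {D}⁺ = {A, B, C, D, E} covers every attribute.
{E} is a candidate key since {E}⁺ = {A, B, C, D, E} covers every attribute.
{A, C} is a candidate key since {A, C}⁺ = {A, B, C, D, E} covers every attribute.
These are minimal and exhaustive — every other superkey contains one of them.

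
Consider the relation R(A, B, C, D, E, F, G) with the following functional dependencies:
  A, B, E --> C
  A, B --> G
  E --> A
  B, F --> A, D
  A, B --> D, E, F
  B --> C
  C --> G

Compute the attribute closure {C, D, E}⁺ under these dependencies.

{A, C, D, E, G}

Start with {C, D, E}.
E --> A applies; add {A} → now {A, C, D, E}.
C --> G applies; add {G} → now {A, C, D, E, G}.
No further FD applies.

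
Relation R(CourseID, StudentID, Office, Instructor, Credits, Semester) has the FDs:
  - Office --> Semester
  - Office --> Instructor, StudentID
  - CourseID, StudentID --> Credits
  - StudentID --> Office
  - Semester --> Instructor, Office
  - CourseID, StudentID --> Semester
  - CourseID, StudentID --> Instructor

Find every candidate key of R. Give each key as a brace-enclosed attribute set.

{CourseID} never appears on the right of any FD, so every key must include it.
{CourseID, Office}⁺ = {CourseID, Credits, Instructor, Office, Semester, StudentID} — all of the relation — so {CourseID, Office} is a candidate key.
{CourseID, Semester}⁺ = {CourseID, Credits, Instructor, Office, Semester, StudentID} — all of the relation — so {CourseID, Semester} is a candidate key.
{CourseID, StudentID}⁺ = {CourseID, Credits, Instructor, Office, Semester, StudentID} — all of the relation — so {CourseID, StudentID} is a candidate key.
Any other superkey properly contains one of these, so there are no further candidate keys.

{CourseID, Office}, {CourseID, Semester}, {CourseID, StudentID}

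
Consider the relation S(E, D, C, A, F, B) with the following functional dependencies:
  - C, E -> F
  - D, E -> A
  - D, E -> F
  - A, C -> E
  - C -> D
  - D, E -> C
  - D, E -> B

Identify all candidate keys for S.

{A, C}, {C, E}, {D, E}

{A, C}⁺ = {A, B, C, D, E, F} — all of the relation — so {A, C} is a candidate key.
{C, E}⁺ = {A, B, C, D, E, F} — all of the relation — so {C, E} is a candidate key.
{D, E}⁺ = {A, B, C, D, E, F} — all of the relation — so {D, E} is a candidate key.
These are minimal and exhaustive — every other superkey contains one of them.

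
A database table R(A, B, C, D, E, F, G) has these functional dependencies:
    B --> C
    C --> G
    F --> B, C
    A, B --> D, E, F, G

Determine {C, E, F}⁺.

{B, C, E, F, G}

Start with {C, E, F}.
C --> G applies; add {G} → now {C, E, F, G}.
F --> B, C applies; add {B} → now {B, C, E, F, G}.
No further FD applies.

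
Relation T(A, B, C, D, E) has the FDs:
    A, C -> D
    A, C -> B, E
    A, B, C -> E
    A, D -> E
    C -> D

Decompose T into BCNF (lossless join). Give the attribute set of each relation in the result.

Candidate key of the original relation: {A, C}.
In {A, B, C, D, E}, {A, D} is not a superkey ({A, D}⁺ restricted to this set is {A, D, E}), so split on A, D -> E into {A, D, E} and {A, B, C, D}.
{A, D, E} is in BCNF.
In {A, B, C, D}, {C} is not a superkey ({C}⁺ restricted to this set is {C, D}), so split on C -> D into {C, D} and {A, B, C}.
{C, D} is in BCNF.
{A, B, C} is in BCNF.

{A, B, C}; {A, D, E}; {C, D}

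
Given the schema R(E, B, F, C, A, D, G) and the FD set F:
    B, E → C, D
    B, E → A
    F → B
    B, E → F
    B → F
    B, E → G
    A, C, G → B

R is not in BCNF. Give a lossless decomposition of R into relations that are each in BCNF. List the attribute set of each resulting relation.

Candidate keys of the original relation: {A, C, E, G}, {B, E}, {E, F}.
Within {A, B, C, D, E, F, G}: {F}⁺ ∩ {A, B, C, D, E, F, G} = {B, F}, not the whole set, so F → B violates BCNF; decompose into {B, F} and {A, C, D, E, F, G}.
{B, F} is in BCNF.
Within {A, C, D, E, F, G}: {A, C, G}⁺ ∩ {A, C, D, E, F, G} = {A, C, F, G}, not the whole set, so A, C, G → F violates BCNF; decompose into {A, C, F, G} and {A, C, D, E, G}.
{A, C, F, G} is in BCNF.
{A, C, D, E, G} is in BCNF.

{A, C, D, E, G}; {A, C, F, G}; {B, F}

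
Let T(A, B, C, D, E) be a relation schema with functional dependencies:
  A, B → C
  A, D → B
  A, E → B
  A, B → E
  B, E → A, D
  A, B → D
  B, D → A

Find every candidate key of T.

Closure of {A, B} is {A, B, C, D, E}, the whole schema; {A, B} is a candidate key.
Closure of {A, D} is {A, B, C, D, E}, the whole schema; {A, D} is a candidate key.
Closure of {A, E} is {A, B, C, D, E}, the whole schema; {A, E} is a candidate key.
Closure of {B, D} is {A, B, C, D, E}, the whole schema; {B, D} is a candidate key.
Closure of {B, E} is {A, B, C, D, E}, the whole schema; {B, E} is a candidate key.
Any other superkey properly contains one of these, so there are no further candidate keys.

{A, B}, {A, D}, {A, E}, {B, D}, {B, E}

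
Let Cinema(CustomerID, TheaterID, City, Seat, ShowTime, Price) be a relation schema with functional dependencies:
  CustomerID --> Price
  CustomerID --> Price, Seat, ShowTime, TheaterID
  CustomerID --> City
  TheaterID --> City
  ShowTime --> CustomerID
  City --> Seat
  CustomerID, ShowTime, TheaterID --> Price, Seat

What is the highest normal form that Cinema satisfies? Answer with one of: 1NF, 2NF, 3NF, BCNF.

2NF

Candidate keys: {CustomerID}, {ShowTime}. Prime attributes: {CustomerID, ShowTime}.
TheaterID --> City breaks BCNF: {TheaterID}⁺ = {City, Seat, TheaterID}, so {TheaterID} is not a superkey.
TheaterID --> City determines the non-prime attribute {City} from a non-superkey — 3NF is violated.
With only single-attribute keys there can be no partial dependency, so 2NF holds.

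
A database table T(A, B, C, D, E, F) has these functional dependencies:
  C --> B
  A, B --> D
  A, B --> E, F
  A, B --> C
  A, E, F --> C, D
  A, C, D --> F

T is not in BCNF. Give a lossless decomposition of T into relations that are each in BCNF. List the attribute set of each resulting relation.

Candidate keys of the original relation: {A, B}, {A, C}, {A, E, F}.
Within {A, B, C, D, E, F}: {C}⁺ ∩ {A, B, C, D, E, F} = {B, C}, not the whole set, so C --> B violates BCNF; decompose into {B, C} and {A, C, D, E, F}.
{B, C}: every determinant is a superkey — BCNF.
{A, C, D, E, F}: every determinant is a superkey — BCNF.

{A, C, D, E, F}; {B, C}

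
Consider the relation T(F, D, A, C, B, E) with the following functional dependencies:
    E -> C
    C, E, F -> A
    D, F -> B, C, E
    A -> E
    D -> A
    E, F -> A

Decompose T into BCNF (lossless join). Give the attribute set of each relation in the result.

Candidate key of the original relation: {D, F}.
{A, B, C, D, E, F}: {E} determines {C, E} here but is not a superkey — split on E -> C, giving {C, E} and {A, B, D, E, F}.
{C, E} has no BCNF violation.
{A, B, D, E, F}: {A} determines {A, E} here but is not a superkey — split on A -> E, giving {A, E} and {A, B, D, F}.
{A, E} has no BCNF violation.
{A, B, D, F}: {D} determines {A, D} here but is not a superkey — split on D -> A, giving {A, D} and {B, D, F}.
{A, D} has no BCNF violation.
{B, D, F} has no BCNF violation.

{A, D}; {A, E}; {B, D, F}; {C, E}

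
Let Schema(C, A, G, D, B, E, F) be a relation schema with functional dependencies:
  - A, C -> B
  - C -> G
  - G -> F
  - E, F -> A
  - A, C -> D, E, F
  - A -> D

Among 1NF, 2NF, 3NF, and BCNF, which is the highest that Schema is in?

Candidate keys: {A, C}, {C, E}. Prime attributes: {A, C, E}.
C -> G: {C}⁺ = {C, F, G}, which is not all of the attributes, so the left side is not a superkey — BCNF is violated.
C -> G determines the non-prime attribute {G} from a non-superkey — 3NF is violated.
Since {A} ⊂ {A, C} and {A}⁺ ⊇ {D} with {D} non-prime, there is a partial dependency; 2NF fails.

1NF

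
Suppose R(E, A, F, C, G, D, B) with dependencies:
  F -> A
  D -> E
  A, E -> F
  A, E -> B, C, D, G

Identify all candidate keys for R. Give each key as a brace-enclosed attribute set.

{A, D}, {A, E}, {D, F}, {E, F}

{A, D} is a candidate key since {A, D}⁺ = {A, B, C, D, E, F, G} covers every attribute.
{A, E} is a candidate key since {A, E}⁺ = {A, B, C, D, E, F, G} covers every attribute.
{D, F} is a candidate key since {D, F}⁺ = {A, B, C, D, E, F, G} covers every attribute.
{E, F} is a candidate key since {E, F}⁺ = {A, B, C, D, E, F, G} covers every attribute.
No proper subset of any of these is a key, and no other minimal superkey exists.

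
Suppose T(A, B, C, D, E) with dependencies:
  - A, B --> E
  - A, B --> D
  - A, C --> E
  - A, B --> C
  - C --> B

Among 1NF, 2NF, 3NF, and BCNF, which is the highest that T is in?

Candidate keys: {A, B}, {A, C}. Prime attributes: {A, B, C}.
C --> B: {C}⁺ = {B, C}, which is not all of the attributes, so the left side is not a superkey — BCNF is violated.
But every attribute on its right side ({B}) is prime, and the same holds for every other non-superkey FD, so 3NF still holds.

3NF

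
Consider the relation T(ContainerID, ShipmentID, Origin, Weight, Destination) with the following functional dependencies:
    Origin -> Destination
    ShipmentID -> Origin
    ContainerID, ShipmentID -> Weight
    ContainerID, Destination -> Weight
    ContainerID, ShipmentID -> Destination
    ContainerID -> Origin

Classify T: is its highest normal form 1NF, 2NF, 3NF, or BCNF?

1NF

Candidate key: {ContainerID, ShipmentID}. Prime attributes: {ContainerID, ShipmentID}.
For Origin -> Destination we have {Origin}⁺ = {Destination, Origin}; {Origin} is not a superkey, so BCNF fails.
Because {Destination} is non-prime and the left side of Origin -> Destination is not a superkey, the relation is not in 3NF.
Since {ContainerID} ⊂ {ContainerID, ShipmentID} and {ContainerID}⁺ ⊇ {Destination, Origin, Weight} with {Destination, Origin, Weight} non-prime, there is a partial dependency; 2NF fails.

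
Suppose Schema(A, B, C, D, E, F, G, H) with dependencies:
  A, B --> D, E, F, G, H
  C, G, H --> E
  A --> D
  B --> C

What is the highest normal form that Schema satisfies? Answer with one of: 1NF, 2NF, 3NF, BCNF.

1NF

Candidate key: {A, B}. Prime attributes: {A, B}.
For C, G, H --> E we have {C, G, H}⁺ = {C, E, G, H}; {C, G, H} is not a superkey, so BCNF fails.
C, G, H --> E has non-prime {E} on the right and a non-superkey on the left, so 3NF fails.
The proper key subset {A} of {A, B} determines non-prime {D}, so the relation is not even in 2NF.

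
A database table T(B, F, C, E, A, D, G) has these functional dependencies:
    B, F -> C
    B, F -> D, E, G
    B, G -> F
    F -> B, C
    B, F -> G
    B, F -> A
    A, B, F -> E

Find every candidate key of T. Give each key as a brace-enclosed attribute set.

{B, G}, {F}

{F}⁺ = {A, B, C, D, E, F, G}, which is every attribute, so {F} is a candidate key.
{B, G}⁺ = {A, B, C, D, E, F, G}, which is every attribute, so {B, G} is a candidate key.
No proper subset of any of these is a key, and no other minimal superkey exists.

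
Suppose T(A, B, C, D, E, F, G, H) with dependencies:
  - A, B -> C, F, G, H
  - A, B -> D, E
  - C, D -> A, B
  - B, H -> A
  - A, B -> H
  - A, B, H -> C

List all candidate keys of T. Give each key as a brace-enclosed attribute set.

{A, B}, {B, H}, {C, D}

Closure of {A, B} is {A, B, C, D, E, F, G, H}, the whole schema; {A, B} is a candidate key.
Closure of {B, H} is {A, B, C, D, E, F, G, H}, the whole schema; {B, H} is a candidate key.
Closure of {C, D} is {A, B, C, D, E, F, G, H}, the whole schema; {C, D} is a candidate key.
These are minimal and exhaustive — every other superkey contains one of them.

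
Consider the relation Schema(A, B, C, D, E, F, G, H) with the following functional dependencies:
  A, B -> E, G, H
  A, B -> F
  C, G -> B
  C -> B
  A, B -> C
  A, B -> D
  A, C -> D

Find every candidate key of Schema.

{A} never appears on the right of any FD, so every key must include it.
Closure of {A, B} is {A, B, C, D, E, F, G, H}, the whole schema; {A, B} is a candidate key.
Closure of {A, C} is {A, B, C, D, E, F, G, H}, the whole schema; {A, C} is a candidate key.
These are minimal and exhaustive — every other superkey contains one of them.

{A, B}, {A, C}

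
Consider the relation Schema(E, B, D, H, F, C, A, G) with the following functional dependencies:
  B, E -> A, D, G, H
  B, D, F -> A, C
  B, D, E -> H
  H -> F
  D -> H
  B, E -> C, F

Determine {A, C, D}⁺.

Start with {A, C, D}.
D -> H applies; add {H} → now {A, C, D, H}.
H -> F applies; add {F} → now {A, C, D, F, H}.
No further FD applies.

{A, C, D, F, H}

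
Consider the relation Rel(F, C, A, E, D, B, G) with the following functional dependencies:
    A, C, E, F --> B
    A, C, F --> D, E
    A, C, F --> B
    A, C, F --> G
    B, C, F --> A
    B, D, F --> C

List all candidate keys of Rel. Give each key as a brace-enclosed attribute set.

{A, C, F}, {B, C, F}, {B, D, F}

Attributes never on any right-hand side: {F} — every candidate key must contain it.
Closure of {A, C, F} is {A, B, C, D, E, F, G}, the whole schema; {A, C, F} is a candidate key.
Closure of {B, C, F} is {A, B, C, D, E, F, G}, the whole schema; {B, C, F} is a candidate key.
Closure of {B, D, F} is {A, B, C, D, E, F, G}, the whole schema; {B, D, F} is a candidate key.
These are minimal and exhaustive — every other superkey contains one of them.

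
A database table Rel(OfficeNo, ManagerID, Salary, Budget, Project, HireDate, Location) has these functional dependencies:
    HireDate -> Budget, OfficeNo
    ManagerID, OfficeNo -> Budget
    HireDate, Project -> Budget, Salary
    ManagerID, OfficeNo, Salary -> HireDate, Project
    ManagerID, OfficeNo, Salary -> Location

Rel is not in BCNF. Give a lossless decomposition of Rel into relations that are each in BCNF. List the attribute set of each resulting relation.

Candidate keys of the original relation: {HireDate, ManagerID, Project}, {HireDate, ManagerID, Salary}, {ManagerID, OfficeNo, Salary}.
Within {Budget, HireDate, Location, ManagerID, OfficeNo, Project, Salary}: {HireDate}⁺ ∩ {Budget, HireDate, Location, ManagerID, OfficeNo, Project, Salary} = {Budget, HireDate, OfficeNo}, not the whole set, so HireDate -> Budget, OfficeNo violates BCNF; decompose into {Budget, HireDate, OfficeNo} and {HireDate, Location, ManagerID, Project, Salary}.
{Budget, HireDate, OfficeNo}: every determinant is a superkey — BCNF.
Within {HireDate, Location, ManagerID, Project, Salary}: {HireDate, Project}⁺ ∩ {HireDate, Location, ManagerID, Project, Salary} = {HireDate, Project, Salary}, not the whole set, so HireDate, Project -> Salary violates BCNF; decompose into {HireDate, Project, Salary} and {HireDate, Location, ManagerID, Project}.
{HireDate, Project, Salary}: every determinant is a superkey — BCNF.
{HireDate, Location, ManagerID, Project}: every determinant is a superkey — BCNF.

{Budget, HireDate, OfficeNo}; {HireDate, Location, ManagerID, Project}; {HireDate, Project, Salary}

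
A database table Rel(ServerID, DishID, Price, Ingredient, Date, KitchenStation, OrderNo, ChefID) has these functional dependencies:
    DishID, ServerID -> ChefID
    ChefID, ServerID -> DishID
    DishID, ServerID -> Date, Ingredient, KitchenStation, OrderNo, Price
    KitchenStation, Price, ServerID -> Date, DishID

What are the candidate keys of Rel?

Attributes never on any right-hand side: {ServerID} — every candidate key must contain it.
Closure of {ChefID, ServerID} is {ChefID, Date, DishID, Ingredient, KitchenStation, OrderNo, Price, ServerID}, the whole schema; {ChefID, ServerID} is a candidate key.
Closure of {DishID, ServerID} is {ChefID, Date, DishID, Ingredient, KitchenStation, OrderNo, Price, ServerID}, the whole schema; {DishID, ServerID} is a candidate key.
Closure of {KitchenStation, Price, ServerID} is {ChefID, Date, DishID, Ingredient, KitchenStation, OrderNo, Price, ServerID}, the whole schema; {KitchenStation, Price, ServerID} is a candidate key.
No proper subset of any of these is a key, and no other minimal superkey exists.

{ChefID, ServerID}, {DishID, ServerID}, {KitchenStation, Price, ServerID}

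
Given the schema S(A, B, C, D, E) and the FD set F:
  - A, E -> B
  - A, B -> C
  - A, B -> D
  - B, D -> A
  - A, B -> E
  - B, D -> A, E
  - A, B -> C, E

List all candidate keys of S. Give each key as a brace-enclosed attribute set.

{A, B}⁺ = {A, B, C, D, E}, which is every attribute, so {A, B} is a candidate key.
{A, E}⁺ = {A, B, C, D, E}, which is every attribute, so {A, E} is a candidate key.
{B, D}⁺ = {A, B, C, D, E}, which is every attribute, so {B, D} is a candidate key.
These are minimal and exhaustive — every other superkey contains one of them.

{A, B}, {A, E}, {B, D}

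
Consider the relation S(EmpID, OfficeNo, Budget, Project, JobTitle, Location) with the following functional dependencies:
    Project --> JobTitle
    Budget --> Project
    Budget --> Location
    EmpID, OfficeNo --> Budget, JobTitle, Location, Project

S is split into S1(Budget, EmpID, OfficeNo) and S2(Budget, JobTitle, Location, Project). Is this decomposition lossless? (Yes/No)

S1 ∩ S2 = {Budget}; its closure under F is {Budget, JobTitle, Location, Project}.
Since S2 ⊆ {Budget, JobTitle, Location, Project}, the intersection is a superkey of S2; the decomposition is lossless.

Yes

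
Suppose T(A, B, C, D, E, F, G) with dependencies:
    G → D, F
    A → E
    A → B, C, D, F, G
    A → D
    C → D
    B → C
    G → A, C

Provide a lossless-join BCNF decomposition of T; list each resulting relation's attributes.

Candidate keys of the original relation: {A}, {G}.
{A, B, C, D, E, F, G}: {C} determines {C, D} here but is not a superkey — split on C → D, giving {C, D} and {A, B, C, E, F, G}.
{C, D}: every determinant is a superkey — BCNF.
{A, B, C, E, F, G}: {B} determines {B, C} here but is not a superkey — split on B → C, giving {B, C} and {A, B, E, F, G}.
{B, C}: every determinant is a superkey — BCNF.
{A, B, E, F, G}: every determinant is a superkey — BCNF.

{A, B, E, F, G}; {B, C}; {C, D}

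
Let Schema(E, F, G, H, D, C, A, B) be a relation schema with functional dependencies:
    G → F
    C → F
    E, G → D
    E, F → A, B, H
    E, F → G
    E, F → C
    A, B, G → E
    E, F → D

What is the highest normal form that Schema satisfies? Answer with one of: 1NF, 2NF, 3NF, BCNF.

3NF

Candidate keys: {A, B, G}, {C, E}, {E, F}, {E, G}. Prime attributes: {A, B, C, E, F, G}.
G → F: {G}⁺ = {F, G}, which is not all of the attributes, so the left side is not a superkey — BCNF is violated.
Its right-hand attributes {F} are all prime, as are those of every other non-superkey FD — the relation is in 3NF.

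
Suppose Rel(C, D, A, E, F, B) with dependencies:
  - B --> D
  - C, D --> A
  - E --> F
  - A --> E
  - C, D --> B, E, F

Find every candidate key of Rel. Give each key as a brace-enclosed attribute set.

{B, C}, {C, D}

Attributes never on any right-hand side: {C} — every candidate key must contain it.
{B, C} is a candidate key since {B, C}⁺ = {A, B, C, D, E, F} covers every attribute.
{C, D} is a candidate key since {C, D}⁺ = {A, B, C, D, E, F} covers every attribute.
No proper subset of any of these is a key, and no other minimal superkey exists.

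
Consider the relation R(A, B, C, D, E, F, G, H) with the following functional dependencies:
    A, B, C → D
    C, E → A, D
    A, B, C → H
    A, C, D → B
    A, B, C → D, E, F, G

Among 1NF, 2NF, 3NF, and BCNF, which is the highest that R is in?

Candidate keys: {A, B, C}, {A, C, D}, {C, E}. Prime attributes: {A, B, C, D, E}.
Each dependency's left side is a superkey — BCNF holds.

BCNF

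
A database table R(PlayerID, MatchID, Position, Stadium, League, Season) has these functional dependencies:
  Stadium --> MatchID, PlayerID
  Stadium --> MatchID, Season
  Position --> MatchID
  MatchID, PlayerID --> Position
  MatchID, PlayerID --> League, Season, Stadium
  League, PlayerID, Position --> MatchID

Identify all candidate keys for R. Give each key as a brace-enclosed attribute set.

{Stadium}⁺ = {League, MatchID, PlayerID, Position, Season, Stadium} — all of the relation — so {Stadium} is a candidate key.
{MatchID, PlayerID}⁺ = {League, MatchID, PlayerID, Position, Season, Stadium} — all of the relation — so {MatchID, PlayerID} is a candidate key.
{PlayerID, Position}⁺ = {League, MatchID, PlayerID, Position, Season, Stadium} — all of the relation — so {PlayerID, Position} is a candidate key.
Any other superkey properly contains one of these, so there are no further candidate keys.

{MatchID, PlayerID}, {PlayerID, Position}, {Stadium}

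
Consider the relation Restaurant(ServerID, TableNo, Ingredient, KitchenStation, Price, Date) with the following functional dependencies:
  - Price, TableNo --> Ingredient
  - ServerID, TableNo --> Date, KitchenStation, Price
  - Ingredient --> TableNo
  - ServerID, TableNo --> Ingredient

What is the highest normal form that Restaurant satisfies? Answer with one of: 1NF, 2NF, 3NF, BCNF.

Candidate keys: {Ingredient, ServerID}, {ServerID, TableNo}. Prime attributes: {Ingredient, ServerID, TableNo}.
Price, TableNo --> Ingredient breaks BCNF: {Price, TableNo}⁺ = {Ingredient, Price, TableNo}, so {Price, TableNo} is not a superkey.
But every attribute on its right side ({Ingredient}) is prime, and the same holds for every other non-superkey FD, so 3NF still holds.

3NF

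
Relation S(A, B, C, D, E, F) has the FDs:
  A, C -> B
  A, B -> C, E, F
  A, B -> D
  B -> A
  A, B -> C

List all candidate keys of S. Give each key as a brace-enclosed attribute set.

{A, C}, {B}

Closure of {B} is {A, B, C, D, E, F}, the whole schema; {B} is a candidate key.
Closure of {A, C} is {A, B, C, D, E, F}, the whole schema; {A, C} is a candidate key.
No proper subset of any of these is a key, and no other minimal superkey exists.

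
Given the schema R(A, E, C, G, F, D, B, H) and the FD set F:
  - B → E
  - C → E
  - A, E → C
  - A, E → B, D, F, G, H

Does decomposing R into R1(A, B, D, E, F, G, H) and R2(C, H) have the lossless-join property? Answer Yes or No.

R1 ∩ R2 = {H}; its closure under F is {H}.
Neither R1 nor R2 is contained in that closure, so the decomposition is lossy.

No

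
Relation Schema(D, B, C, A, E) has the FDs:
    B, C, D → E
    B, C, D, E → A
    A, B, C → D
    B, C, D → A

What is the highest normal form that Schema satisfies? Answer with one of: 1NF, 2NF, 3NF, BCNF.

BCNF

Candidate keys: {A, B, C}, {B, C, D}. Prime attributes: {A, B, C, D}.
Each dependency's left side is a superkey — BCNF holds.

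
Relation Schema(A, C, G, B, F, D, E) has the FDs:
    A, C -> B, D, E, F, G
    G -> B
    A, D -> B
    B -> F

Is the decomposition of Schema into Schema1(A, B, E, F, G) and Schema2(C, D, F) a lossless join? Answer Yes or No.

Common attributes: {F}; their closure is {F}.
Neither Schema1 nor Schema2 is contained in that closure, so the decomposition is lossy.

No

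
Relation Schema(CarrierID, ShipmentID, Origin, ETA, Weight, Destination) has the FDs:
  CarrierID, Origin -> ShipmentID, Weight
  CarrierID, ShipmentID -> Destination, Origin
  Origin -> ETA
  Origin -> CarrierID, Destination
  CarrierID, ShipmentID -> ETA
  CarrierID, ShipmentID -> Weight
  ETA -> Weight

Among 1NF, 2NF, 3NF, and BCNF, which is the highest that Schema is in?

Candidate keys: {CarrierID, ShipmentID}, {Origin}. Prime attributes: {CarrierID, Origin, ShipmentID}.
For ETA -> Weight we have {ETA}⁺ = {ETA, Weight}; {ETA} is not a superkey, so BCNF fails.
ETA -> Weight has non-prime {Weight} on the right and a non-superkey on the left, so 3NF fails.
No non-prime attribute depends on a proper subset of any candidate key, so 2NF holds.

2NF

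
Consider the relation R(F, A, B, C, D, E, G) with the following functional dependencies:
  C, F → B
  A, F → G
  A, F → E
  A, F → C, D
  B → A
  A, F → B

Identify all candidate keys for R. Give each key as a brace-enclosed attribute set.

{A, F}, {B, F}, {C, F}

Attributes never on any right-hand side: {F} — every candidate key must contain it.
{A, F}⁺ = {A, B, C, D, E, F, G} — all of the relation — so {A, F} is a candidate key.
{B, F}⁺ = {A, B, C, D, E, F, G} — all of the relation — so {B, F} is a candidate key.
{C, F}⁺ = {A, B, C, D, E, F, G} — all of the relation — so {C, F} is a candidate key.
These are minimal and exhaustive — every other superkey contains one of them.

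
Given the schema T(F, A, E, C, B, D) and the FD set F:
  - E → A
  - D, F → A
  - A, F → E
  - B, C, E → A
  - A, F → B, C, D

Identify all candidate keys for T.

{A, F}, {D, F}, {E, F}

{F} never appears on the right of any FD, so every key must include it.
Closure of {A, F} is {A, B, C, D, E, F}, the whole schema; {A, F} is a candidate key.
Closure of {D, F} is {A, B, C, D, E, F}, the whole schema; {D, F} is a candidate key.
Closure of {E, F} is {A, B, C, D, E, F}, the whole schema; {E, F} is a candidate key.
No proper subset of any of these is a key, and no other minimal superkey exists.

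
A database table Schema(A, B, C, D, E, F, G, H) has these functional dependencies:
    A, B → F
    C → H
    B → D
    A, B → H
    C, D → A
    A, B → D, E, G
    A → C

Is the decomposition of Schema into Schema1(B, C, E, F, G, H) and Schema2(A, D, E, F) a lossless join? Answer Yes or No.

No

Common attributes: {E, F}; their closure is {E, F}.
The closure covers neither Schema1 nor Schema2 entirely; the join is not lossless.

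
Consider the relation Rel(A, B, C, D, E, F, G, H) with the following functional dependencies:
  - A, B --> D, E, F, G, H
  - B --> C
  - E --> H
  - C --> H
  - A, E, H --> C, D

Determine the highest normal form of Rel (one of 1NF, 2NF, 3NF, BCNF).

Candidate key: {A, B}. Prime attributes: {A, B}.
B --> C: {B}⁺ = {B, C, H}, which is not all of the attributes, so the left side is not a superkey — BCNF is violated.
Because {C} is non-prime and the left side of B --> C is not a superkey, the relation is not in 3NF.
Since {B} ⊂ {A, B} and {B}⁺ ⊇ {C, H} with {C, H} non-prime, there is a partial dependency; 2NF fails.

1NF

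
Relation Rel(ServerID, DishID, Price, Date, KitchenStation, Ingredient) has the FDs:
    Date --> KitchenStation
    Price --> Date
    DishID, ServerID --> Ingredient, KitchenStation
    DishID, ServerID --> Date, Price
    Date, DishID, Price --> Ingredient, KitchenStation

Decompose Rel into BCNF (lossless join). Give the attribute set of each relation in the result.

Candidate key of the original relation: {DishID, ServerID}.
{Date, DishID, Ingredient, KitchenStation, Price, ServerID}: {Date} determines {Date, KitchenStation} here but is not a superkey — split on Date --> KitchenStation, giving {Date, KitchenStation} and {Date, DishID, Ingredient, Price, ServerID}.
{Date, KitchenStation} is in BCNF.
{Date, DishID, Ingredient, Price, ServerID}: {Price} determines {Date, Price} here but is not a superkey — split on Price --> Date, giving {Date, Price} and {DishID, Ingredient, Price, ServerID}.
{Date, Price} is in BCNF.
{DishID, Ingredient, Price, ServerID}: {DishID, Price} determines {DishID, Ingredient, Price} here but is not a superkey — split on DishID, Price --> Ingredient, giving {DishID, Ingredient, Price} and {DishID, Price, ServerID}.
{DishID, Ingredient, Price} is in BCNF.
{DishID, Price, ServerID} is in BCNF.

{Date, KitchenStation}; {Date, Price}; {DishID, Ingredient, Price}; {DishID, Price, ServerID}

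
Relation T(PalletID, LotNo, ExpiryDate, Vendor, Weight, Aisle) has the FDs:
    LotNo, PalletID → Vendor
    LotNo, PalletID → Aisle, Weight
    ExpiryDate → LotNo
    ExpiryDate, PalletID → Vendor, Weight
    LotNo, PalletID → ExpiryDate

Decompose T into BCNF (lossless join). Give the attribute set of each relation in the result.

Candidate keys of the original relation: {ExpiryDate, PalletID}, {LotNo, PalletID}.
In {Aisle, ExpiryDate, LotNo, PalletID, Vendor, Weight}, {ExpiryDate} is not a superkey ({ExpiryDate}⁺ restricted to this set is {ExpiryDate, LotNo}), so split on ExpiryDate → LotNo into {ExpiryDate, LotNo} and {Aisle, ExpiryDate, PalletID, Vendor, Weight}.
{ExpiryDate, LotNo} is in BCNF.
{Aisle, ExpiryDate, PalletID, Vendor, Weight} is in BCNF.

{Aisle, ExpiryDate, PalletID, Vendor, Weight}; {ExpiryDate, LotNo}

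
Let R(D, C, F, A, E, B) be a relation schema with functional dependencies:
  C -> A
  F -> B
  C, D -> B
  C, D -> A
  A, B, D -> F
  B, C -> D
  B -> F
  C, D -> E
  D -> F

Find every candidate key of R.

{B, C}, {C, D}, {C, F}

Attributes never on any right-hand side: {C} — every candidate key must contain it.
{B, C} is a candidate key since {B, C}⁺ = {A, B, C, D, E, F} covers every attribute.
{C, D} is a candidate key since {C, D}⁺ = {A, B, C, D, E, F} covers every attribute.
{C, F} is a candidate key since {C, F}⁺ = {A, B, C, D, E, F} covers every attribute.
Any other superkey properly contains one of these, so there are no further candidate keys.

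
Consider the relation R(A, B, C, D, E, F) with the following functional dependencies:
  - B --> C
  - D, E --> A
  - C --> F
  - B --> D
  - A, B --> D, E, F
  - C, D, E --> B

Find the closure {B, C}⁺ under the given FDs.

Start with {B, C}.
C --> F applies; add {F} → now {B, C, F}.
B --> D applies; add {D} → now {B, C, D, F}.
No further FD applies.

{B, C, D, F}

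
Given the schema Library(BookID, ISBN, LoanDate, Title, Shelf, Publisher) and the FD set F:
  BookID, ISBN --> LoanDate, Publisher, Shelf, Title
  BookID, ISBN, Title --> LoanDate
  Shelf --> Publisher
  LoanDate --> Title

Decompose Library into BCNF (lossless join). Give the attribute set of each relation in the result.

{BookID, ISBN, LoanDate, Shelf}; {LoanDate, Title}; {Publisher, Shelf}

Candidate key of the original relation: {BookID, ISBN}.
Within {BookID, ISBN, LoanDate, Publisher, Shelf, Title}: {Shelf}⁺ ∩ {BookID, ISBN, LoanDate, Publisher, Shelf, Title} = {Publisher, Shelf}, not the whole set, so Shelf --> Publisher violates BCNF; decompose into {Publisher, Shelf} and {BookID, ISBN, LoanDate, Shelf, Title}.
{Publisher, Shelf} has no BCNF violation.
Within {BookID, ISBN, LoanDate, Shelf, Title}: {LoanDate}⁺ ∩ {BookID, ISBN, LoanDate, Shelf, Title} = {LoanDate, Title}, not the whole set, so LoanDate --> Title violates BCNF; decompose into {LoanDate, Title} and {BookID, ISBN, LoanDate, Shelf}.
{LoanDate, Title} has no BCNF violation.
{BookID, ISBN, LoanDate, Shelf} has no BCNF violation.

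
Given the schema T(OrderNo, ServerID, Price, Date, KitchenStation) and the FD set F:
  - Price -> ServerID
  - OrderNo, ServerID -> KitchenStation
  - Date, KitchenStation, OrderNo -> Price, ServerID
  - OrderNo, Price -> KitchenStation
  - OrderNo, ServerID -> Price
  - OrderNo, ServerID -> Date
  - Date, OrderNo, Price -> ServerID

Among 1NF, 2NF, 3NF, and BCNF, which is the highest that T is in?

Candidate keys: {Date, KitchenStation, OrderNo}, {OrderNo, Price}, {OrderNo, ServerID}. Prime attributes: {Date, KitchenStation, OrderNo, Price, ServerID}.
Price -> ServerID: {Price}⁺ = {Price, ServerID}, which is not all of the attributes, so the left side is not a superkey — BCNF is violated.
Its right-hand attributes {ServerID} are all prime, as are those of every other non-superkey FD — the relation is in 3NF.

3NF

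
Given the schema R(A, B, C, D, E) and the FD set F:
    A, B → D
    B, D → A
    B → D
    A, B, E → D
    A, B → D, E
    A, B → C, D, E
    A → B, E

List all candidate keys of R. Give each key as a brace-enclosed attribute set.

{A}, {B}

{A}⁺ = {A, B, C, D, E}, which is every attribute, so {A} is a candidate key.
{B}⁺ = {A, B, C, D, E}, which is every attribute, so {B} is a candidate key.
Any other superkey properly contains one of these, so there are no further candidate keys.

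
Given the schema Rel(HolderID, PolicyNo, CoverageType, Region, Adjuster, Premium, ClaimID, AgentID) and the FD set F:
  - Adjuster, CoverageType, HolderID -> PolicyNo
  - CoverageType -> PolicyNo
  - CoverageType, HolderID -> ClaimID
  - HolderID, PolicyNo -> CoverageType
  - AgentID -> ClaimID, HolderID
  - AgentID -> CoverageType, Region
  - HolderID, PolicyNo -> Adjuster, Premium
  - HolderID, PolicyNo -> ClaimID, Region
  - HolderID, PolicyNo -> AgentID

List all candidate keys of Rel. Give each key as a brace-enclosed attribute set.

Closure of {AgentID} is {Adjuster, AgentID, ClaimID, CoverageType, HolderID, PolicyNo, Premium, Region}, the whole schema; {AgentID} is a candidate key.
Closure of {CoverageType, HolderID} is {Adjuster, AgentID, ClaimID, CoverageType, HolderID, PolicyNo, Premium, Region}, the whole schema; {CoverageType, HolderID} is a candidate key.
Closure of {HolderID, PolicyNo} is {Adjuster, AgentID, ClaimID, CoverageType, HolderID, PolicyNo, Premium, Region}, the whole schema; {HolderID, PolicyNo} is a candidate key.
No proper subset of any of these is a key, and no other minimal superkey exists.

{AgentID}, {CoverageType, HolderID}, {HolderID, PolicyNo}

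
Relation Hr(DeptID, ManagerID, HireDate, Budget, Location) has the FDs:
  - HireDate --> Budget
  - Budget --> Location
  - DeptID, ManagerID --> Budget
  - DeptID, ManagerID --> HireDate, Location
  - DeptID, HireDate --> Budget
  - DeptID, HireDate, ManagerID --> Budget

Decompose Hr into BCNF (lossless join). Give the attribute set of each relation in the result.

Candidate key of the original relation: {DeptID, ManagerID}.
{Budget, DeptID, HireDate, Location, ManagerID}: {HireDate} determines {Budget, HireDate, Location} here but is not a superkey — split on HireDate --> Budget, Location, giving {Budget, HireDate, Location} and {DeptID, HireDate, ManagerID}.
{Budget, HireDate, Location}: {Budget} determines {Budget, Location} here but is not a superkey — split on Budget --> Location, giving {Budget, Location} and {Budget, HireDate}.
{Budget, Location}: every determinant is a superkey — BCNF.
{Budget, HireDate}: every determinant is a superkey — BCNF.
{DeptID, HireDate, ManagerID}: every determinant is a superkey — BCNF.

{Budget, HireDate}; {Budget, Location}; {DeptID, HireDate, ManagerID}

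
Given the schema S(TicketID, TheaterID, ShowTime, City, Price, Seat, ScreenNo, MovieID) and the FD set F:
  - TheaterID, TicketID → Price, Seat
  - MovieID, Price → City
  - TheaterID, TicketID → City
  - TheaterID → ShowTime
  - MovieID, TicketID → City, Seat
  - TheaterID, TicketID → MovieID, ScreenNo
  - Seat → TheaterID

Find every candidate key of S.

Attributes never on any right-hand side: {TicketID} — every candidate key must contain it.
Closure of {MovieID, TicketID} is {City, MovieID, Price, ScreenNo, Seat, ShowTime, TheaterID, TicketID}, the whole schema; {MovieID, TicketID} is a candidate key.
Closure of {Seat, TicketID} is {City, MovieID, Price, ScreenNo, Seat, ShowTime, TheaterID, TicketID}, the whole schema; {Seat, TicketID} is a candidate key.
Closure of {TheaterID, TicketID} is {City, MovieID, Price, ScreenNo, Seat, ShowTime, TheaterID, TicketID}, the whole schema; {TheaterID, TicketID} is a candidate key.
No proper subset of any of these is a key, and no other minimal superkey exists.

{MovieID, TicketID}, {Seat, TicketID}, {TheaterID, TicketID}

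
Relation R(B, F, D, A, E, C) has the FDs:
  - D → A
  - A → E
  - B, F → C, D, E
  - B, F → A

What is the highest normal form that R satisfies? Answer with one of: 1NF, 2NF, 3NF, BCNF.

Candidate key: {B, F}. Prime attributes: {B, F}.
For D → A we have {D}⁺ = {A, D, E}; {D} is not a superkey, so BCNF fails.
D → A has non-prime {A} on the right and a non-superkey on the left, so 3NF fails.
No non-prime attribute depends on a proper subset of any candidate key, so 2NF holds.

2NF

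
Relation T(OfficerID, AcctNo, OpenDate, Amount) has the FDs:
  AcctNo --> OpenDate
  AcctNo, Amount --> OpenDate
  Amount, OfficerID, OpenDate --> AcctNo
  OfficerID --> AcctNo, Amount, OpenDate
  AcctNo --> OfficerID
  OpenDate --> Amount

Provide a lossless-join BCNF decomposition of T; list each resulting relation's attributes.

{AcctNo, OfficerID, OpenDate}; {Amount, OpenDate}

Candidate keys of the original relation: {AcctNo}, {OfficerID}.
Within {AcctNo, Amount, OfficerID, OpenDate}: {OpenDate}⁺ ∩ {AcctNo, Amount, OfficerID, OpenDate} = {Amount, OpenDate}, not the whole set, so OpenDate --> Amount violates BCNF; decompose into {Amount, OpenDate} and {AcctNo, OfficerID, OpenDate}.
{Amount, OpenDate} has no BCNF violation.
{AcctNo, OfficerID, OpenDate} has no BCNF violation.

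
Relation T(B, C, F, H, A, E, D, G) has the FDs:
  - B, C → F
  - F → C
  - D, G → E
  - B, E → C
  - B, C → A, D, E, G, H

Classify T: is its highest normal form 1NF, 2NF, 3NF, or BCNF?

Candidate keys: {B, C}, {B, D, G}, {B, E}, {B, F}. Prime attributes: {B, C, D, E, F, G}.
For F → C we have {F}⁺ = {C, F}; {F} is not a superkey, so BCNF fails.
Since {C} ⊆ prime attributes and every other non-superkey FD also has a prime right side, the schema is in 3NF.

3NF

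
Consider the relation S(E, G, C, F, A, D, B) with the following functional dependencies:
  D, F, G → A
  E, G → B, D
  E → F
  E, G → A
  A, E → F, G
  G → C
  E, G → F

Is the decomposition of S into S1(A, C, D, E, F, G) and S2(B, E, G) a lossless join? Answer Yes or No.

Common attributes: {E, G}; their closure is {A, B, C, D, E, F, G}.
This includes all of S1, so the common attributes are a superkey of S1 — the join is lossless.

Yes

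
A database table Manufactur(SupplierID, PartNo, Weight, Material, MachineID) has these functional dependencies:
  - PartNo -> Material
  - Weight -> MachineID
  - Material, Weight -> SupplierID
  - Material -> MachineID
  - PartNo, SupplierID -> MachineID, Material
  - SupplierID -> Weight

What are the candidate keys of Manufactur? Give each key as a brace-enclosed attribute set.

{PartNo, SupplierID}, {PartNo, Weight}

{PartNo} never appears on the right of any FD, so every key must include it.
{PartNo, SupplierID}⁺ = {MachineID, Material, PartNo, SupplierID, Weight}, which is every attribute, so {PartNo, SupplierID} is a candidate key.
{PartNo, Weight}⁺ = {MachineID, Material, PartNo, SupplierID, Weight}, which is every attribute, so {PartNo, Weight} is a candidate key.
Any other superkey properly contains one of these, so there are no further candidate keys.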